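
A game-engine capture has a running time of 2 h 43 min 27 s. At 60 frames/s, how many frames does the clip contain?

2 h 43 min 27 s = 9807 s.
Frames = 9807 × 60 = 588420.

588420 frames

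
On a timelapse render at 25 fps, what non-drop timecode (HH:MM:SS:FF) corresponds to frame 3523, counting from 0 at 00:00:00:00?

00:02:20:23

3523 ÷ 25 = 140 full seconds, remainder 23 frames.
140 s = 0 h 2 min 20 s.
Timecode: 00:02:20:23.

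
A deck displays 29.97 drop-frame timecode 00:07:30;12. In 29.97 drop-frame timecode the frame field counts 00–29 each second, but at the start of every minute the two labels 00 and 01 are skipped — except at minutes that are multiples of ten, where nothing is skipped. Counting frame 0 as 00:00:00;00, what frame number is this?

Complete 10-minute blocks: 0, each 17982 frames → 0.
Remaining 7 whole minutes in the current block: 1800 + 6 × 1798 = 12588 frames.
Within the current minute: 30 × 30 + 12 − 2 = 910 (labels ;00/;01 skipped at this minute). Total = 0 + 12588 + 910 = 13498.

13498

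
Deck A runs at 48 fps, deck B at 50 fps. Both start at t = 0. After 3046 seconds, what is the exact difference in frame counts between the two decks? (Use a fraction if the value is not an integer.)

A emits 48 × 3046 = 146208 frames; B emits 50 × 3046 = 152300.
Difference = 6092 frames; B is ahead of A.

6092 frames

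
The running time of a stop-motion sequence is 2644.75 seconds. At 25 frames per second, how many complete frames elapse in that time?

Frames = 2644.75 × 25 = 264475/4 ≈ 66118.7500.
Complete frames: 66118.

66118 frames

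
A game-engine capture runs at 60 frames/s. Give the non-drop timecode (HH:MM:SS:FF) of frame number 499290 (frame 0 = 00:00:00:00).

499290 ÷ 60 = 8321 full seconds, remainder 30 frames.
8321 s = 2 h 18 min 41 s.
Timecode: 02:18:41:30.

02:18:41:30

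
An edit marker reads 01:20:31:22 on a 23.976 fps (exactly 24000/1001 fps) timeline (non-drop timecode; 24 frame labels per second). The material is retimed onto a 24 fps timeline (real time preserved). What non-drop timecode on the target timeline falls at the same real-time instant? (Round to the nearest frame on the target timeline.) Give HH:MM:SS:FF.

01:20:36:18

Source frame index: (1×3600 + 20×60 + 31) × 24 + 22 = 115966.
Real time: 115966 / (24000/1001) = 58040983/12000 s.
Target frame: (58040983/12000) × (24) = 58040983/500 ≈ 116081.966 → 116082.
At 24 labels/s: frame 116082 → 01:20:36:18.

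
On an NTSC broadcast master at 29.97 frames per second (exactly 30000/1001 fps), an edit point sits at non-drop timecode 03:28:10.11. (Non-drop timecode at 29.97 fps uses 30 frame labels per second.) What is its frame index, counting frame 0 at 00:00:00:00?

374711

Total seconds to the label: (3 × 3600 + 28 × 60 + 10) = 12490.
Frame index = 12490 × 30 + 11 = 374711.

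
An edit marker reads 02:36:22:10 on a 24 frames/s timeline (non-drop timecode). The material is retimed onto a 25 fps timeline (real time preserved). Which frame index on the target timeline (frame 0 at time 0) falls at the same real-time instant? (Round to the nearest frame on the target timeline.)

Source frame index: (2×3600 + 36×60 + 22) × 24 + 10 = 225178.
Real time: 225178 / (24) = 112589/12 s.
Target frame: (112589/12) × (25) = 2814725/12 ≈ 234560.417 → 234560.

frame 234560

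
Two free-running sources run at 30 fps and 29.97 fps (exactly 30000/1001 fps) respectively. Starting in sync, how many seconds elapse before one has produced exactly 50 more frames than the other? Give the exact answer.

The gap grows by |30000/1001 − 30| = 30/1001 frames per second.
Time for a 50-frame gap: 50 ÷ (30/1001) = 5005/3 s.

5005/3 seconds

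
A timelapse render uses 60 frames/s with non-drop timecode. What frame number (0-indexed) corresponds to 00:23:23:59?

84239

Total seconds to the label: (0 × 3600 + 23 × 60 + 23) = 1403.
Frame index = 1403 × 60 + 59 = 84239.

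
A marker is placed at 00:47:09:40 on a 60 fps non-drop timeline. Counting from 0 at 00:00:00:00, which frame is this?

Total seconds to the label: (0 × 3600 + 47 × 60 + 9) = 2829.
Frame index = 2829 × 60 + 40 = 169780.

169780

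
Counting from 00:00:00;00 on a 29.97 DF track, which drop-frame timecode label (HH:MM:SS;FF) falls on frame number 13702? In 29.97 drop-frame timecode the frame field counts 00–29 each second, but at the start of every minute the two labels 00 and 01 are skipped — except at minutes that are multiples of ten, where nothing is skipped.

00:07:37;06

Each 10-minute DF block holds 10 × 60 × 30 − 9 × 2 = 17982 frames. 13702 ÷ 17982 → 0 full blocks, remainder 13702.
Within the partial block the first minute is 1800 frames and each further minute 1798, so 7 further minute boundaries passed. Total skipped labels = 18 × 0 + 2 × 7 = 14.
Non-drop label index = 13702 + 14 = 13716; at 30 labels/s that is 00:07:37:06, i.e. DF 00:07:37;06.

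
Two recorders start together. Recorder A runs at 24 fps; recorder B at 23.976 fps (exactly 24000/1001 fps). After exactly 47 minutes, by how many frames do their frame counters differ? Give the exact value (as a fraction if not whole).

67680/1001 frames

47 min = 2820 s.
A emits 24 × 2820 = 67680 frames; B emits 24000/1001 × 2820 = 67680000/1001.
Difference = 67680/1001 frames (≈ 67.6124); B is behind A.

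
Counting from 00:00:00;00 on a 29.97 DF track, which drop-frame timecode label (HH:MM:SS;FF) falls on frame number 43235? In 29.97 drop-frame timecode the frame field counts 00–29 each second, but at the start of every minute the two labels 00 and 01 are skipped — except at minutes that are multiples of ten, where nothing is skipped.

00:24:02;19

Ten DF minutes hold 17982 frames, so frame 43235 lies in block 2 (frames 35964–53945) with 7271 frames into that block.
The block's first minute is 1800 frames and the rest 1798 each; 7271 frames reaches minute 4, so 2 × 18 + 4 × 2 = 44 labels have been skipped so far.
Adding those back, label number 43235 + 44 = 43279 at 30 labels/s is 1442 s + 19 f = 0 h 24 min 2 s frame 19, i.e. 00:24:02;19.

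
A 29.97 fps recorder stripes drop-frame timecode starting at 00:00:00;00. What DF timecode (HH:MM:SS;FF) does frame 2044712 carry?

18:57:05;10

Ten DF minutes hold 17982 frames, so frame 2044712 lies in block 113 (frames 2031966–2049947) with 12746 frames into that block.
The block's first minute is 1800 frames and the rest 1798 each; 12746 frames reaches minute 7, so 113 × 18 + 7 × 2 = 2048 labels have been skipped so far.
Adding those back, label number 2044712 + 2048 = 2046760 at 30 labels/s is 68225 s + 10 f = 18 h 57 min 5 s frame 10, i.e. 18:57:05;10.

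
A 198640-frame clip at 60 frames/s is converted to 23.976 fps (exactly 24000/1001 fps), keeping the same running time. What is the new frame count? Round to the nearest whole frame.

79377 frames

Frames at target rate = 198640 × (24000/1001) / (60) = 6112000/77 ≈ 79376.623.
Nearest whole frame: 79377.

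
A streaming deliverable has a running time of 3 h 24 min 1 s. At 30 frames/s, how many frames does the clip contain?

3 h 24 min 1 s = 12241 s.
Frames = 12241 × 30 = 367230.

367230 frames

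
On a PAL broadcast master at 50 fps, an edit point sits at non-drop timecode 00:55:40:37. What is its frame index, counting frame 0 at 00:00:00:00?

167037

Total seconds to the label: (0 × 3600 + 55 × 60 + 40) = 3340.
Frame index = 3340 × 50 + 37 = 167037.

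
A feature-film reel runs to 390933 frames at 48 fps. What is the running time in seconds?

8144.4375 seconds

Running time = 390933 / (48) = 8144.4375 s.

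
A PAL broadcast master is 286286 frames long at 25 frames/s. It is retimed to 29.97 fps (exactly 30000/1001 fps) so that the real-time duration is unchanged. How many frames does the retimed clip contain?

343200 frames

Target frames = source frames × (target rate / source rate) = 286286 × (30000/1001)/(25) = 286286 × 1200/1001 = 343200.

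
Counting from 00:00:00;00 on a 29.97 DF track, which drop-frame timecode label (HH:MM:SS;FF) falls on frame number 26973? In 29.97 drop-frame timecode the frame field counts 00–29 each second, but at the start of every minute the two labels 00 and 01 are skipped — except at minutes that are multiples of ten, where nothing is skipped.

00:14:59;29

Ten DF minutes hold 17982 frames, so frame 26973 lies in block 1 (frames 17982–35963) with 8991 frames into that block.
The block's first minute is 1800 frames and the rest 1798 each; 8991 frames reaches minute 4, so 1 × 18 + 4 × 2 = 26 labels have been skipped so far.
Adding those back, label number 26973 + 26 = 26999 at 30 labels/s is 899 s + 29 f = 0 h 14 min 59 s frame 29, i.e. 00:14:59;29.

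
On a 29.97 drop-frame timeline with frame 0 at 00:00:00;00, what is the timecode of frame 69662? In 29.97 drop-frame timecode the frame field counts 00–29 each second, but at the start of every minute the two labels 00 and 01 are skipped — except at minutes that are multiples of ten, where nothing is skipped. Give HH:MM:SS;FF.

00:38:44;12

Each 10-minute DF block holds 10 × 60 × 30 − 9 × 2 = 17982 frames. 69662 ÷ 17982 → 3 full blocks, remainder 15716.
Within the partial block the first minute is 1800 frames and each further minute 1798, so 8 further minute boundaries passed. Total skipped labels = 18 × 3 + 2 × 8 = 70.
Non-drop label index = 69662 + 70 = 69732; at 30 labels/s that is 00:38:44:12, i.e. DF 00:38:44;12.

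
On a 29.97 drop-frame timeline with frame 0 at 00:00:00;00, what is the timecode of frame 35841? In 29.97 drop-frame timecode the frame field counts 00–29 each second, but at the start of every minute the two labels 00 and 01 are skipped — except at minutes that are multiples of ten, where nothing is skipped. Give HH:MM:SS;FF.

Each 10-minute DF block holds 10 × 60 × 30 − 9 × 2 = 17982 frames. 35841 ÷ 17982 → 1 full block, remainder 17859.
Within the partial block the first minute is 1800 frames and each further minute 1798, so 9 further minute boundaries passed. Total skipped labels = 18 × 1 + 2 × 9 = 36.
Non-drop label index = 35841 + 36 = 35877; at 30 labels/s that is 00:19:55:27, i.e. DF 00:19:55;27.

00:19:55;27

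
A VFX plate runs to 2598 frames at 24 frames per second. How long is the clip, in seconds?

Running time = 2598 / (24) = 108.25 s.

108.25 seconds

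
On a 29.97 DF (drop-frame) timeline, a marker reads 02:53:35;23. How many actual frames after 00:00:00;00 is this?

Complete 10-minute blocks: 17, each 17982 frames → 305694.
Remaining 3 whole minutes in the current block: 1800 + 2 × 1798 = 5396 frames.
Within the current minute: 35 × 30 + 23 − 2 = 1071 (labels ;00/;01 skipped at this minute). Total = 305694 + 5396 + 1071 = 312161.

312161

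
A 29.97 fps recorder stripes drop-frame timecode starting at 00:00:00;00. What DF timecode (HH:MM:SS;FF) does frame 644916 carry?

Each 10-minute DF block holds 10 × 60 × 30 − 9 × 2 = 17982 frames. 644916 ÷ 17982 → 35 full blocks, remainder 15546.
Within the partial block the first minute is 1800 frames and each further minute 1798, so 8 further minute boundaries passed. Total skipped labels = 18 × 35 + 2 × 8 = 646.
Non-drop label index = 644916 + 646 = 645562; at 30 labels/s that is 05:58:38:22, i.e. DF 05:58:38;22.

05:58:38;22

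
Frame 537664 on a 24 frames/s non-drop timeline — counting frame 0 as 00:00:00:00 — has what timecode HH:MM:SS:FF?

06:13:22:16

537664 ÷ 24 = 22402 full seconds, remainder 16 frames.
22402 s = 6 h 13 min 22 s.
Timecode: 06:13:22:16.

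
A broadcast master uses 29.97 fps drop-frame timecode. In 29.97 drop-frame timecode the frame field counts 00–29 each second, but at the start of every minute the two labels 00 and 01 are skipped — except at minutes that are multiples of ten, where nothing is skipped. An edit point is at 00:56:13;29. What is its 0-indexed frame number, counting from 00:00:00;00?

Complete 10-minute blocks: 5, each 17982 frames → 89910.
Remaining 6 whole minutes in the current block: 1800 + 5 × 1798 = 10790 frames.
Within the current minute: 13 × 30 + 29 − 2 = 417 (labels ;00/;01 skipped at this minute). Total = 89910 + 10790 + 417 = 101117.

101117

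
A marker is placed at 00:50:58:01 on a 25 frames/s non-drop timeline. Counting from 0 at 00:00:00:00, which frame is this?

Total seconds to the label: (0 × 3600 + 50 × 60 + 58) = 3058.
Frame index = 3058 × 25 + 1 = 76451.

frame 76451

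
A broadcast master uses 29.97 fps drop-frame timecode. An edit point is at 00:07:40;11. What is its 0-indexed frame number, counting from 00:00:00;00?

As if non-drop at 30 labels/s: (0 × 3600 + 7 × 60 + 40) × 30 + 11 = 13811.
Minute boundaries passed: 7; those not divisible by 10: 7 − 0 = 7; dropped labels = 2 × 7 = 14.
Actual frame index = 13811 − 14 = 13797.

13797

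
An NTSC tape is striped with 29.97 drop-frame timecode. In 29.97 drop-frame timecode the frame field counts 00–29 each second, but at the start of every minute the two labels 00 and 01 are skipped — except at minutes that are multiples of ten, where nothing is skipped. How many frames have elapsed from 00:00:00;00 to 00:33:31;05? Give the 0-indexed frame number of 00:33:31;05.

60275

Complete 10-minute blocks: 3, each 17982 frames → 53946.
Remaining 3 whole minutes in the current block: 1800 + 2 × 1798 = 5396 frames.
Within the current minute: 31 × 30 + 5 − 2 = 933 (labels ;00/;01 skipped at this minute). Total = 53946 + 5396 + 933 = 60275.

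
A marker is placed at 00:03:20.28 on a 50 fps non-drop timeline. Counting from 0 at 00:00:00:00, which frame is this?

10028

Total seconds to the label: (0 × 3600 + 3 × 60 + 20) = 200.
Frame index = 200 × 50 + 28 = 10028.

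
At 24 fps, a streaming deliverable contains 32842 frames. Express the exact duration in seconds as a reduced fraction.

Running time = 32842 ÷ (24) = 32842 × 1/24 = 16421/12 s.

16421/12 seconds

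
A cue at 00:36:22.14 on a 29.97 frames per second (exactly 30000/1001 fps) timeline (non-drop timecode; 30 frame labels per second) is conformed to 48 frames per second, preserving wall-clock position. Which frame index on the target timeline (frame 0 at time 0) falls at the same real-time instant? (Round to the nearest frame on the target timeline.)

frame 104863

Source frame index: (0×3600 + 36×60 + 22) × 30 + 14 = 65474.
Real time: 65474 / (30000/1001) = 32769737/15000 s.
Target frame: (32769737/15000) × (48) = 65539474/625 ≈ 104863.158 → 104863.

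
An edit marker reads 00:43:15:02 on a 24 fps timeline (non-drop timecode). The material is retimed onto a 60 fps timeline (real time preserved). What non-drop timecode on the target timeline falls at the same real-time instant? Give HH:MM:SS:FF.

Source frame index: (0×3600 + 43×60 + 15) × 24 + 2 = 62282.
Real time: 62282 / (24) = 31141/12 s.
Target frame: (31141/12) × (60) = 155705.
At 60 labels/s: frame 155705 → 00:43:15:05.

00:43:15:05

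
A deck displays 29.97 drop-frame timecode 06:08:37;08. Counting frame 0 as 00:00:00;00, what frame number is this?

Complete 10-minute blocks: 36, each 17982 frames → 647352.
Remaining 8 whole minutes in the current block: 1800 + 7 × 1798 = 14386 frames.
Within the current minute: 37 × 30 + 8 − 2 = 1116 (labels ;00/;01 skipped at this minute). Total = 647352 + 14386 + 1116 = 662854.

662854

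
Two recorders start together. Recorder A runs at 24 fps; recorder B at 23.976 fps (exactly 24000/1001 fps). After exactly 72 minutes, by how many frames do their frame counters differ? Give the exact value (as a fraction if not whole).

103680/1001 frames

72 min = 4320 s.
A emits 24 × 4320 = 103680 frames; B emits 24000/1001 × 4320 = 103680000/1001.
Difference = 103680/1001 frames (≈ 103.5764); B is behind A.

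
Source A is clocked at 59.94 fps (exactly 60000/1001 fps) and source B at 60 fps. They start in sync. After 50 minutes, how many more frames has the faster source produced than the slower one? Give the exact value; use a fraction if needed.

50 min = 3000 s.
A emits 60000/1001 × 3000 = 180000000/1001 frames; B emits 60 × 3000 = 180000.
Difference = 180000/1001 frames (≈ 179.8202); B is ahead of A.

180000/1001 frames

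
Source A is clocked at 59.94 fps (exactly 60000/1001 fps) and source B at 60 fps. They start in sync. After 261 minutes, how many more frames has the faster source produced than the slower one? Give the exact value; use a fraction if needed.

261 min = 15660 s.
A emits 60000/1001 × 15660 = 939600000/1001 frames; B emits 60 × 15660 = 939600.
Difference = 939600/1001 frames (≈ 938.6613); B is ahead of A.

939600/1001 frames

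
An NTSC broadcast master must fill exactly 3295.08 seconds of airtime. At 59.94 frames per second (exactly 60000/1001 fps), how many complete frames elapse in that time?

197507 frames

Frames = 3295.08 × 60000/1001 = 197704800/1001 ≈ 197507.2927.
Complete frames: 197507.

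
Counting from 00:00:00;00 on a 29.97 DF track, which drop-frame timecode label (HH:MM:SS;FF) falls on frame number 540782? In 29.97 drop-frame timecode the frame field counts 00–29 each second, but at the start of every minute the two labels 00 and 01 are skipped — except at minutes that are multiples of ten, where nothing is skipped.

Ten DF minutes hold 17982 frames, so frame 540782 lies in block 30 (frames 539460–557441) with 1322 frames into that block.
The block's first minute is 1800 frames and the rest 1798 each; 1322 frames reaches minute 0, so 30 × 18 + 0 × 2 = 540 labels have been skipped so far.
Adding those back, label number 540782 + 540 = 541322 at 30 labels/s is 18044 s + 2 f = 5 h 0 min 44 s frame 2, i.e. 05:00:44;02.

05:00:44;02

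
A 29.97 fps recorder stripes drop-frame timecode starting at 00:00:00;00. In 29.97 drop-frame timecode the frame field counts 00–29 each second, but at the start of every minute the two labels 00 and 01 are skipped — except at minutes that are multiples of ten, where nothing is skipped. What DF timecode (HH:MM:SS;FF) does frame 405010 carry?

Each 10-minute DF block holds 10 × 60 × 30 − 9 × 2 = 17982 frames. 405010 ÷ 17982 → 22 full blocks, remainder 9406.
Within the partial block the first minute is 1800 frames and each further minute 1798, so 5 further minute boundaries passed. Total skipped labels = 18 × 22 + 2 × 5 = 406.
Non-drop label index = 405010 + 406 = 405416; at 30 labels/s that is 03:45:13:26, i.e. DF 03:45:13;26.

03:45:13;26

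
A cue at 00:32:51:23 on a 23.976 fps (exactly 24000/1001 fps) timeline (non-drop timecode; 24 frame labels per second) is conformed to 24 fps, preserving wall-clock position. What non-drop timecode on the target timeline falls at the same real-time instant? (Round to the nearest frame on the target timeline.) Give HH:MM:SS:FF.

00:32:53:22

Source frame index: (0×3600 + 32×60 + 51) × 24 + 23 = 47327.
Real time: 47327 / (24000/1001) = 47374327/24000 s.
Target frame: (47374327/24000) × (24) = 47374327/1000 ≈ 47374.327 → 47374.
At 24 labels/s: frame 47374 → 00:32:53:22.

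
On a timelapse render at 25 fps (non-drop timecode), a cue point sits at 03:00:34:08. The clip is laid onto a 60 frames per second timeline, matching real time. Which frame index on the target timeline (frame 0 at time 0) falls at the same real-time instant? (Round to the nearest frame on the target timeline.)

frame 650059

Source frame index: (3×3600 + 0×60 + 34) × 25 + 8 = 270858.
Real time: 270858 / (25) = 270858/25 s.
Target frame: (270858/25) × (60) = 3250296/5 ≈ 650059.200 → 650059.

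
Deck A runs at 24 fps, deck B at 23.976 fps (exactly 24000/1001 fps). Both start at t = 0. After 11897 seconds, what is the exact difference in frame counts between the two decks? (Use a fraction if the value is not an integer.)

A emits 24 × 11897 = 285528 frames; B emits 24000/1001 × 11897 = 285528000/1001.
Difference = 285528/1001 frames (≈ 285.2428); B is behind A.

285528/1001 frames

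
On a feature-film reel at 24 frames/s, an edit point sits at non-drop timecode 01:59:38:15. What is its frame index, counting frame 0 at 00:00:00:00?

Total seconds to the label: (1 × 3600 + 59 × 60 + 38) = 7178.
Frame index = 7178 × 24 + 15 = 172287.

frame 172287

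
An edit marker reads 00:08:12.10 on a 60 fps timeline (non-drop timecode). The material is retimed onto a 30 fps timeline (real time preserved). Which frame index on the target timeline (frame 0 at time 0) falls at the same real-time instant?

Source frame index: (0×3600 + 8×60 + 12) × 60 + 10 = 29530.
Real time: 29530 / (60) = 2953/6 s.
Target frame: (2953/6) × (30) = 14765.

frame 14765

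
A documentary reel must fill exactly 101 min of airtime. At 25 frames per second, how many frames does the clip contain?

101 min = 6060 s.
Frames = 6060 × 25 = 151500.

151500 frames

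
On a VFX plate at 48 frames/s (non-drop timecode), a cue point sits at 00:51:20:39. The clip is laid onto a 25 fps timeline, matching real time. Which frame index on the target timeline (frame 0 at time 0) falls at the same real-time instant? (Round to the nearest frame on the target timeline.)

Source frame index: (0×3600 + 51×60 + 20) × 48 + 39 = 147879.
Real time: 147879 / (48) = 49293/16 s.
Target frame: (49293/16) × (25) = 1232325/16 ≈ 77020.312 → 77020.

frame 77020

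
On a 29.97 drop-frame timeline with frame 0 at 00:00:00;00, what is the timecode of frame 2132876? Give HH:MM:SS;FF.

Ten DF minutes hold 17982 frames, so frame 2132876 lies in block 118 (frames 2121876–2139857) with 11000 frames into that block.
The block's first minute is 1800 frames and the rest 1798 each; 11000 frames reaches minute 6, so 118 × 18 + 6 × 2 = 2136 labels have been skipped so far.
Adding those back, label number 2132876 + 2136 = 2135012 at 30 labels/s is 71167 s + 2 f = 19 h 46 min 7 s frame 2, i.e. 19:46:07;02.

19:46:07;02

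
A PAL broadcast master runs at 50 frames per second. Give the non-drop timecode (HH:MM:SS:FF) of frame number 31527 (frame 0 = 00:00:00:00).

31527 ÷ 50 = 630 full seconds, remainder 27 frames.
630 s = 0 h 10 min 30 s.
Timecode: 00:10:30:27.

00:10:30:27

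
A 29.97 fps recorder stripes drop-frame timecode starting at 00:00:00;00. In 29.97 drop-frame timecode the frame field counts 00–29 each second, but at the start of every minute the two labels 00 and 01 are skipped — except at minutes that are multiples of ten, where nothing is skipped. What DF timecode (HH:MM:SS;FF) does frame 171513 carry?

01:35:22;25

Ten DF minutes hold 17982 frames, so frame 171513 lies in block 9 (frames 161838–179819) with 9675 frames into that block.
The block's first minute is 1800 frames and the rest 1798 each; 9675 frames reaches minute 5, so 9 × 18 + 5 × 2 = 172 labels have been skipped so far.
Adding those back, label number 171513 + 172 = 171685 at 30 labels/s is 5722 s + 25 f = 1 h 35 min 22 s frame 25, i.e. 01:35:22;25.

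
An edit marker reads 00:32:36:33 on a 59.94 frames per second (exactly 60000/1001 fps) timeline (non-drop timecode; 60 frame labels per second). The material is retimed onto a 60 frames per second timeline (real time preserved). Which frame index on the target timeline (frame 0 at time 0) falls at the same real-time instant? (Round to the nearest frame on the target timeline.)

Source frame index: (0×3600 + 32×60 + 36) × 60 + 33 = 117393.
Real time: 117393 / (60000/1001) = 39170131/20000 s.
Target frame: (39170131/20000) × (60) = 117510393/1000 ≈ 117510.393 → 117510.

frame 117510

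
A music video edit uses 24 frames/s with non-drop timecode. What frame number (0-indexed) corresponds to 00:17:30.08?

frame 25208

Total seconds to the label: (0 × 3600 + 17 × 60 + 30) = 1050.
Frame index = 1050 × 24 + 8 = 25208.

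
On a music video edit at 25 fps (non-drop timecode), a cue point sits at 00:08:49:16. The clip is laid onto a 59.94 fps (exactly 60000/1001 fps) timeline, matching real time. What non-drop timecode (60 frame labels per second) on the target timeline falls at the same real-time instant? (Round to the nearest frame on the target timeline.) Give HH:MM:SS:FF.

Source frame index: (0×3600 + 8×60 + 49) × 25 + 16 = 13241.
Real time: 13241 / (25) = 13241/25 s.
Target frame: (13241/25) × (60000/1001) = 31778400/1001 ≈ 31746.653 → 31747.
At 60 labels/s: frame 31747 → 00:08:49:07.

00:08:49:07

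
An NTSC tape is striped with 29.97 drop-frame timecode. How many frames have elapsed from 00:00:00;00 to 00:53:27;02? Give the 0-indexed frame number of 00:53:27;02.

96116

Complete 10-minute blocks: 5, each 17982 frames → 89910.
Remaining 3 whole minutes in the current block: 1800 + 2 × 1798 = 5396 frames.
Within the current minute: 27 × 30 + 2 − 2 = 810 (labels ;00/;01 skipped at this minute). Total = 89910 + 5396 + 810 = 96116.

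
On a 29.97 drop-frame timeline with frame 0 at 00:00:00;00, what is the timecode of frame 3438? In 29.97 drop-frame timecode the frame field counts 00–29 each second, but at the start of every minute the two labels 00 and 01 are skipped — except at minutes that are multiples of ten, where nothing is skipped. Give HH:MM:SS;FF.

Each 10-minute DF block holds 10 × 60 × 30 − 9 × 2 = 17982 frames. 3438 ÷ 17982 → 0 full blocks, remainder 3438.
Within the partial block the first minute is 1800 frames and each further minute 1798, so 1 further minute boundary passed. Total skipped labels = 18 × 0 + 2 × 1 = 2.
Non-drop label index = 3438 + 2 = 3440; at 30 labels/s that is 00:01:54:20, i.e. DF 00:01:54;20.

00:01:54;20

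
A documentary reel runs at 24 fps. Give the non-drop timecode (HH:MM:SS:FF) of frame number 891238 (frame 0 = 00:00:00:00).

891238 ÷ 24 = 37134 full seconds, remainder 22 frames.
37134 s = 10 h 18 min 54 s.
Timecode: 10:18:54:22.

10:18:54:22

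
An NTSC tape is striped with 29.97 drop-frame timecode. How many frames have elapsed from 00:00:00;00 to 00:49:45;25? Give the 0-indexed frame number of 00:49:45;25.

As if non-drop at 30 labels/s: (0 × 3600 + 49 × 60 + 45) × 30 + 25 = 89575.
Minute boundaries passed: 49; those not divisible by 10: 49 − 4 = 45; dropped labels = 2 × 45 = 90.
Actual frame index = 89575 − 90 = 89485.

89485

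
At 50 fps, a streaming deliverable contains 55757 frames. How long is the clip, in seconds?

Running time = 55757 / (50) = 1115.14 s.

1115.14 seconds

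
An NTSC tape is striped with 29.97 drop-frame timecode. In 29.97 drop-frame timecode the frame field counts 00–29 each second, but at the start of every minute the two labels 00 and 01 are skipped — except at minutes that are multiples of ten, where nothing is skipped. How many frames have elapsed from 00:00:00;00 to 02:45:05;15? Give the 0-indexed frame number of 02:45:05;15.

296867

As if non-drop at 30 labels/s: (2 × 3600 + 45 × 60 + 5) × 30 + 15 = 297165.
Minute boundaries passed: 165; those not divisible by 10: 165 − 16 = 149; dropped labels = 2 × 149 = 298.
Actual frame index = 297165 − 298 = 296867.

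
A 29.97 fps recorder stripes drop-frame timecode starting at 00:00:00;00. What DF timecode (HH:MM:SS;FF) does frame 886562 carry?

Each 10-minute DF block holds 10 × 60 × 30 − 9 × 2 = 17982 frames. 886562 ÷ 17982 → 49 full blocks, remainder 5444.
Within the partial block the first minute is 1800 frames and each further minute 1798, so 3 further minute boundaries passed. Total skipped labels = 18 × 49 + 2 × 3 = 888.
Non-drop label index = 886562 + 888 = 887450; at 30 labels/s that is 08:13:01:20, i.e. DF 08:13:01;20.

08:13:01;20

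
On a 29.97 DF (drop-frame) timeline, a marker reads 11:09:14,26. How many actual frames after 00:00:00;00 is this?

1203440

As if non-drop at 30 labels/s: (11 × 3600 + 9 × 60 + 14) × 30 + 26 = 1204646.
Minute boundaries passed: 669; those not divisible by 10: 669 − 66 = 603; dropped labels = 2 × 603 = 1206.
Actual frame index = 1204646 − 1206 = 1203440.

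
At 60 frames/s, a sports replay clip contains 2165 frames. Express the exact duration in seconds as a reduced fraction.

Running time = 2165 ÷ (60) = 2165 × 1/60 = 433/12 s.

433/12 seconds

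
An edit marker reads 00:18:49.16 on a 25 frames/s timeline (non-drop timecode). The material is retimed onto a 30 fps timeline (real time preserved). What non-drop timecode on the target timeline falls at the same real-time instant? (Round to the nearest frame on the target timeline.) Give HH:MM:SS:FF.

Source frame index: (0×3600 + 18×60 + 49) × 25 + 16 = 28241.
Real time: 28241 / (25) = 28241/25 s.
Target frame: (28241/25) × (30) = 169446/5 ≈ 33889.200 → 33889.
At 30 labels/s: frame 33889 → 00:18:49:19.

00:18:49:19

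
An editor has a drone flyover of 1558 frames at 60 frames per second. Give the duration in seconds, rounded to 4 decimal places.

25.9667 seconds

Running time = 1558 × 1/60 = 779/30 s ≈ 25.9667 s.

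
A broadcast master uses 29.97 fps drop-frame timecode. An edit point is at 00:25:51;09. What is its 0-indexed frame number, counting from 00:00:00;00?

As if non-drop at 30 labels/s: (0 × 3600 + 25 × 60 + 51) × 30 + 9 = 46539.
Minute boundaries passed: 25; those not divisible by 10: 25 − 2 = 23; dropped labels = 2 × 23 = 46.
Actual frame index = 46539 − 46 = 46493.

46493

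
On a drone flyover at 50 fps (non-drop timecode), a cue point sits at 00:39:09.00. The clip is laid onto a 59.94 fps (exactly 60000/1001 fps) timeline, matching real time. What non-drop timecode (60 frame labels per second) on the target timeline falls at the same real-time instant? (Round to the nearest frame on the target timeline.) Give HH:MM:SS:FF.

Source frame index: (0×3600 + 39×60 + 9) × 50 + 0 = 117450.
Real time: 117450 / (50) = 2349 s.
Target frame: (2349) × (60000/1001) = 140940000/1001 ≈ 140799.201 → 140799.
At 60 labels/s: frame 140799 → 00:39:06:39.

00:39:06:39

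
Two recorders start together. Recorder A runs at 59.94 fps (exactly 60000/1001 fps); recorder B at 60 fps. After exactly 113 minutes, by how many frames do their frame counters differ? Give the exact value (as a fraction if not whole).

113 min = 6780 s.
A emits 60000/1001 × 6780 = 406800000/1001 frames; B emits 60 × 6780 = 406800.
Difference = 406800/1001 frames (≈ 406.3936); B is ahead of A.

406800/1001 frames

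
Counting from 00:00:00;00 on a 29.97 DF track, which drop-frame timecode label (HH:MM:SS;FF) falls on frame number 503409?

04:39:57;03

Each 10-minute DF block holds 10 × 60 × 30 − 9 × 2 = 17982 frames. 503409 ÷ 17982 → 27 full blocks, remainder 17895.
Within the partial block the first minute is 1800 frames and each further minute 1798, so 9 further minute boundaries passed. Total skipped labels = 18 × 27 + 2 × 9 = 504.
Non-drop label index = 503409 + 504 = 503913; at 30 labels/s that is 04:39:57:03, i.e. DF 04:39:57;03.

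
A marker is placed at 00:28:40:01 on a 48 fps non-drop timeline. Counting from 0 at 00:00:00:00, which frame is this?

82561

Total seconds to the label: (0 × 3600 + 28 × 60 + 40) = 1720.
Frame index = 1720 × 48 + 1 = 82561.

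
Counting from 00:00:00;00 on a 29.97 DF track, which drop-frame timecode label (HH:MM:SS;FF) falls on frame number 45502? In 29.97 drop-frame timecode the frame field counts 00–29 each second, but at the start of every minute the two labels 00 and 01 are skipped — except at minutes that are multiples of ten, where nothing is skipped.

Each 10-minute DF block holds 10 × 60 × 30 − 9 × 2 = 17982 frames. 45502 ÷ 17982 → 2 full blocks, remainder 9538.
Within the partial block the first minute is 1800 frames and each further minute 1798, so 5 further minute boundaries passed. Total skipped labels = 18 × 2 + 2 × 5 = 46.
Non-drop label index = 45502 + 46 = 45548; at 30 labels/s that is 00:25:18:08, i.e. DF 00:25:18;08.

00:25:18;08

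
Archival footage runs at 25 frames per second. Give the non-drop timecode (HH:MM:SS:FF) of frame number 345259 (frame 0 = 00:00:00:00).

03:50:10:09

345259 ÷ 25 = 13810 full seconds, remainder 9 frames.
13810 s = 3 h 50 min 10 s.
Timecode: 03:50:10:09.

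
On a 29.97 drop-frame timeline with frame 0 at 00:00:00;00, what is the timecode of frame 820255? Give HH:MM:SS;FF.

Ten DF minutes hold 17982 frames, so frame 820255 lies in block 45 (frames 809190–827171) with 11065 frames into that block.
The block's first minute is 1800 frames and the rest 1798 each; 11065 frames reaches minute 6, so 45 × 18 + 6 × 2 = 822 labels have been skipped so far.
Adding those back, label number 820255 + 822 = 821077 at 30 labels/s is 27369 s + 7 f = 7 h 36 min 9 s frame 7, i.e. 07:36:09;07.

07:36:09;07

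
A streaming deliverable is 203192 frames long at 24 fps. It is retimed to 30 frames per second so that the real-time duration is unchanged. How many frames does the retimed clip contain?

Target frames = source frames × (target rate / source rate) = 203192 × (30)/(24) = 203192 × 5/4 = 253990.

253990 frames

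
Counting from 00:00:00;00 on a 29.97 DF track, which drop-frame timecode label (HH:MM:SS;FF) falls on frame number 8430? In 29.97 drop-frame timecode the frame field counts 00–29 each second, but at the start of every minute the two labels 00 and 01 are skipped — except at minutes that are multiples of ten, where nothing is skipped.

00:04:41;08

Ten DF minutes hold 17982 frames, so frame 8430 lies in block 0 (frames 0–17981) with 8430 frames into that block.
The block's first minute is 1800 frames and the rest 1798 each; 8430 frames reaches minute 4, so 0 × 18 + 4 × 2 = 8 labels have been skipped so far.
Adding those back, label number 8430 + 8 = 8438 at 30 labels/s is 281 s + 8 f = 0 h 4 min 41 s frame 8, i.e. 00:04:41;08.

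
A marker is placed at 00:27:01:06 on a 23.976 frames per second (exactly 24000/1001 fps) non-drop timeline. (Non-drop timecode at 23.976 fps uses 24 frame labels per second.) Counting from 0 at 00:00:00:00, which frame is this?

Total seconds to the label: (0 × 3600 + 27 × 60 + 1) = 1621.
Frame index = 1621 × 24 + 6 = 38910.

frame 38910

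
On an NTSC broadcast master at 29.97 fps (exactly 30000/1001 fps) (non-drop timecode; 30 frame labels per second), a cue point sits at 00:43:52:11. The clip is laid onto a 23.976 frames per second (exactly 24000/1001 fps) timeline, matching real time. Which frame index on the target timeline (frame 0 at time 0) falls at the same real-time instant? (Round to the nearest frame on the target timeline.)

Source frame index: (0×3600 + 43×60 + 52) × 30 + 11 = 78971.
Real time: 78971 / (30000/1001) = 79049971/30000 s.
Target frame: (79049971/30000) × (24000/1001) = 315884/5 ≈ 63176.800 → 63177.

frame 63177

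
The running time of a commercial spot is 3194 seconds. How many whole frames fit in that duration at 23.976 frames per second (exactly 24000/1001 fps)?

76579 frames

Frames = 3194 × 24000/1001 = 76656000/1001 ≈ 76579.4206.
Complete frames: 76579.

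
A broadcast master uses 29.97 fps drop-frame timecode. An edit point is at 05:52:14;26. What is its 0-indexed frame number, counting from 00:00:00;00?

633412

Complete 10-minute blocks: 35, each 17982 frames → 629370.
Remaining 2 whole minutes in the current block: 1800 + 1 × 1798 = 3598 frames.
Within the current minute: 14 × 30 + 26 − 2 = 444 (labels ;00/;01 skipped at this minute). Total = 629370 + 3598 + 444 = 633412.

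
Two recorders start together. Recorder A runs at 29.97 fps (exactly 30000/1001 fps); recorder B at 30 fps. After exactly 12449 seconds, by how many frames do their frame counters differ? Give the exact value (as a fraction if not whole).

373470/1001 frames

A emits 30000/1001 × 12449 = 373470000/1001 frames; B emits 30 × 12449 = 373470.
Difference = 373470/1001 frames (≈ 373.0969); B is ahead of A.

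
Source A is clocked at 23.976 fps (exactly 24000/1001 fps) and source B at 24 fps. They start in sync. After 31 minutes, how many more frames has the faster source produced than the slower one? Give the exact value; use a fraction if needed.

44640/1001 frames

31 min = 1860 s.
A emits 24000/1001 × 1860 = 44640000/1001 frames; B emits 24 × 1860 = 44640.
Difference = 44640/1001 frames (≈ 44.5954); B is ahead of A.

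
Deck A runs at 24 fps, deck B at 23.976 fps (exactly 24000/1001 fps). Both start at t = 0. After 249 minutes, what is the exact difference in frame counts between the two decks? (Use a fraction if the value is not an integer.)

358560/1001 frames

249 min = 14940 s.
A emits 24 × 14940 = 358560 frames; B emits 24000/1001 × 14940 = 358560000/1001.
Difference = 358560/1001 frames (≈ 358.2018); B is behind A.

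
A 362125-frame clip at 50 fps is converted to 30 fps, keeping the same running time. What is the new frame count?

Target frames = source frames × (target rate / source rate) = 362125 × (30)/(50) = 362125 × 3/5 = 217275.

217275 frames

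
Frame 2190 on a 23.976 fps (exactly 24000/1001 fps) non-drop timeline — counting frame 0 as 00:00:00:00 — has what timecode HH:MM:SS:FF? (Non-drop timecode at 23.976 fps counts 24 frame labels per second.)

2190 ÷ 24 = 91 full seconds, remainder 6 frames.
91 s = 0 h 1 min 31 s.
Timecode: 00:01:31:06.

00:01:31:06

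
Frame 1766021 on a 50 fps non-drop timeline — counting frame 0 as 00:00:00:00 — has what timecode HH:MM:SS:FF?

1766021 ÷ 50 = 35320 full seconds, remainder 21 frames.
35320 s = 9 h 48 min 40 s.
Timecode: 09:48:40:21.

09:48:40:21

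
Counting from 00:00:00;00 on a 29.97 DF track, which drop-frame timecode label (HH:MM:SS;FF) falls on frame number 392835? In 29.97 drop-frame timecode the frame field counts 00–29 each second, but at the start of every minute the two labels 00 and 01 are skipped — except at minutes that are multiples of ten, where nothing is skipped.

03:38:27;19

Ten DF minutes hold 17982 frames, so frame 392835 lies in block 21 (frames 377622–395603) with 15213 frames into that block.
The block's first minute is 1800 frames and the rest 1798 each; 15213 frames reaches minute 8, so 21 × 18 + 8 × 2 = 394 labels have been skipped so far.
Adding those back, label number 392835 + 394 = 393229 at 30 labels/s is 13107 s + 19 f = 3 h 38 min 27 s frame 19, i.e. 03:38:27;19.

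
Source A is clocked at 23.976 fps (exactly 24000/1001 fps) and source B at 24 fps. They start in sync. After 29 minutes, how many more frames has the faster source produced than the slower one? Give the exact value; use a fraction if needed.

29 min = 1740 s.
A emits 24000/1001 × 1740 = 41760000/1001 frames; B emits 24 × 1740 = 41760.
Difference = 41760/1001 frames (≈ 41.7183); B is ahead of A.

41760/1001 frames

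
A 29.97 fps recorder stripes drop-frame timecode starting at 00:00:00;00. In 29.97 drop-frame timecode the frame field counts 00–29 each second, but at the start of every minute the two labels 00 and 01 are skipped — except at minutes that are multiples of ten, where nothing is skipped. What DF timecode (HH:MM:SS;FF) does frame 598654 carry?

05:32:55;02

Each 10-minute DF block holds 10 × 60 × 30 − 9 × 2 = 17982 frames. 598654 ÷ 17982 → 33 full blocks, remainder 5248.
Within the partial block the first minute is 1800 frames and each further minute 1798, so 2 further minute boundaries passed. Total skipped labels = 18 × 33 + 2 × 2 = 598.
Non-drop label index = 598654 + 598 = 599252; at 30 labels/s that is 05:32:55:02, i.e. DF 05:32:55;02.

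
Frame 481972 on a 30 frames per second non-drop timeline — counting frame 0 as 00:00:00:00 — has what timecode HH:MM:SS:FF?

04:27:45:22

481972 ÷ 30 = 16065 full seconds, remainder 22 frames.
16065 s = 4 h 27 min 45 s.
Timecode: 04:27:45:22.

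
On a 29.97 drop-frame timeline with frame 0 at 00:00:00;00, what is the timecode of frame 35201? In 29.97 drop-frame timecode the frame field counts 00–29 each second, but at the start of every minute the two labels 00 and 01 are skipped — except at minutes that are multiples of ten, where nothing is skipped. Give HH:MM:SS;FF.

00:19:34;17

Ten DF minutes hold 17982 frames, so frame 35201 lies in block 1 (frames 17982–35963) with 17219 frames into that block.
The block's first minute is 1800 frames and the rest 1798 each; 17219 frames reaches minute 9, so 1 × 18 + 9 × 2 = 36 labels have been skipped so far.
Adding those back, label number 35201 + 36 = 35237 at 30 labels/s is 1174 s + 17 f = 0 h 19 min 34 s frame 17, i.e. 00:19:34;17.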